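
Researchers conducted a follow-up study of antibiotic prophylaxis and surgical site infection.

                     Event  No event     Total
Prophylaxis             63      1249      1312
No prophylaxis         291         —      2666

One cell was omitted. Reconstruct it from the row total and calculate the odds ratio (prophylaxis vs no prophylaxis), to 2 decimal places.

The missing cell is in the unexposed row: 2666 − 291 = 2375.
So a = 63, b = 1249, c = 291, d = 2375.
OR = (a·d)/(b·c) = (63 × 2375) / (1249 × 291) = 149625 / 363459 = 0.41167

0.41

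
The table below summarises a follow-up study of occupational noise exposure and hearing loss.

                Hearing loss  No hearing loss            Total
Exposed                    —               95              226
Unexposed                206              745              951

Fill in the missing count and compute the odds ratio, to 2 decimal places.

The missing cell is in the exposed row: 226 − 95 = 131.
So a = 131, b = 95, c = 206, d = 745.
OR = (a·d)/(b·c) = (131 × 745) / (95 × 206) = 97595 / 19570 = 4.98697

4.99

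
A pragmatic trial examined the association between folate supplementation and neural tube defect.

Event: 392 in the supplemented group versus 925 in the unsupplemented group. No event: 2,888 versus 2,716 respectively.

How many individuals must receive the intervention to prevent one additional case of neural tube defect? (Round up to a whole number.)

Risk in treated group = 392/3280 = 0.11951; risk in control = 925/3641 = 0.25405.
Absolute risk reduction = 0.25405 − 0.11951 = 0.13454
NNT = 1 / ARR = 1 / 0.13454 = 7.433 → round up → 8

8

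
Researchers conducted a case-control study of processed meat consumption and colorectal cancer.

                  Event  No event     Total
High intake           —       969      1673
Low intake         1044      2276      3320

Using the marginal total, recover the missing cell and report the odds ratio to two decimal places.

The missing cell is in the exposed row: 1673 − 969 = 704.
So a = 704, b = 969, c = 1044, d = 2276.
OR = (a·d)/(b·c) = (704 × 2276) / (969 × 1044) = 1602304 / 1011636 = 1.58387

1.58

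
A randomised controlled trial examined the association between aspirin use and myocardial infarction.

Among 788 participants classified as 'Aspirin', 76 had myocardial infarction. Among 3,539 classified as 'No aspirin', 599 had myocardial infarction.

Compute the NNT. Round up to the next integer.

Risk in treated group = 76/788 = 0.09645; risk in control = 599/3539 = 0.16926.
Absolute risk reduction = 0.16926 − 0.09645 = 0.07281
NNT = 1 / ARR = 1 / 0.07281 = 13.734 → round up → 14

14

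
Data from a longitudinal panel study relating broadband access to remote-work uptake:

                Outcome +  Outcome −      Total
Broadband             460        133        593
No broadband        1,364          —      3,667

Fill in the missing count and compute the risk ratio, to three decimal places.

The missing cell is in the unexposed row: 3667 − 1364 = 2303.
So a = 460, b = 133, c = 1364, d = 2303.
RR = [a/(a+b)] / [c/(c+d)] = (460/593) / (1364/3667) = 0.77572/0.37197 = 2.08545

2.085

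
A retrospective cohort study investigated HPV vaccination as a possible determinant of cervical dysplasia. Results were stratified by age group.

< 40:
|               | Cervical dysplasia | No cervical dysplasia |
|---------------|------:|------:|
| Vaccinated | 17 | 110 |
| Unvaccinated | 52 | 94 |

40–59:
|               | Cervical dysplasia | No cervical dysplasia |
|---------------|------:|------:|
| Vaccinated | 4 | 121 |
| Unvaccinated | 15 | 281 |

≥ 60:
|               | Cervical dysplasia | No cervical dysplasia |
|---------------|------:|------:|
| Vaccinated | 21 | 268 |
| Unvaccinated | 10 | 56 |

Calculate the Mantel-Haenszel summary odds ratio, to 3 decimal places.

OR_MH = Σ(aᵢdᵢ/nᵢ) / Σ(bᵢcᵢ/nᵢ), where nᵢ is the stratum total.
Stratum 1 (< 40): n = 273; a·d/n = 17·94/273 = 5.8535; b·c/n = 110·52/273 = 20.9524
Stratum 2 (40–59): n = 421; a·d/n = 4·281/421 = 2.6698; b·c/n = 121·15/421 = 4.3112
Stratum 3 (≥ 60): n = 355; a·d/n = 21·56/355 = 3.3127; b·c/n = 268·10/355 = 7.5493
OR_MH = (5.8535 + 2.6698 + 3.3127) / (20.9524 + 4.3112 + 7.5493) = 11.8360 / 32.8128 = 0.36071

0.361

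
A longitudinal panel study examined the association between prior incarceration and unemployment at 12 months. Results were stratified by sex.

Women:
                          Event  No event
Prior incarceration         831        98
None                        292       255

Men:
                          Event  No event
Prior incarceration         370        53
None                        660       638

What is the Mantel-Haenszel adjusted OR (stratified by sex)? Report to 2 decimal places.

OR_MH = Σ(aᵢdᵢ/nᵢ) / Σ(bᵢcᵢ/nᵢ), where nᵢ is the stratum total.
Stratum 1 (Women): n = 1476; a·d/n = 831·255/1476 = 143.5671; b·c/n = 98·292/1476 = 19.3875
Stratum 2 (Men): n = 1721; a·d/n = 370·638/1721 = 137.1644; b·c/n = 53·660/1721 = 20.3254
OR_MH = (143.5671 + 137.1644) / (19.3875 + 20.3254) = 280.7315 / 39.7129 = 7.06902

7.07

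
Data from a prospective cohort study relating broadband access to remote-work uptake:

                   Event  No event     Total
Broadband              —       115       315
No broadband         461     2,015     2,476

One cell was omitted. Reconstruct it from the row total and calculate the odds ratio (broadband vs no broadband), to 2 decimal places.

The missing cell is in the exposed row: 315 − 115 = 200.
So a = 200, b = 115, c = 461, d = 2015.
OR = (a·d)/(b·c) = (200 × 2015) / (115 × 461) = 403000 / 53015 = 7.60162

7.60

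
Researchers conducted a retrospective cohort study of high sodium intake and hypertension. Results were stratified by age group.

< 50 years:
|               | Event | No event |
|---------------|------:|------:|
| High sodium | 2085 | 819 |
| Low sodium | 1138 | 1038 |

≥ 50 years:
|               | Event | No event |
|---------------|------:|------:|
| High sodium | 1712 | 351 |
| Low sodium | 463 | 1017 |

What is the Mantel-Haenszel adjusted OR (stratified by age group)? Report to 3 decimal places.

4.000

OR_MH = Σ(aᵢdᵢ/nᵢ) / Σ(bᵢcᵢ/nᵢ), where nᵢ is the stratum total.
Stratum 1 (< 50 years): n = 5080; a·d/n = 2085·1038/5080 = 426.0295; b·c/n = 819·1138/5080 = 183.4689
Stratum 2 (≥ 50 years): n = 3543; a·d/n = 1712·1017/3543 = 491.4208; b·c/n = 351·463/3543 = 45.8688
OR_MH = (426.0295 + 491.4208) / (183.4689 + 45.8688) = 917.4504 / 229.3377 = 4.00043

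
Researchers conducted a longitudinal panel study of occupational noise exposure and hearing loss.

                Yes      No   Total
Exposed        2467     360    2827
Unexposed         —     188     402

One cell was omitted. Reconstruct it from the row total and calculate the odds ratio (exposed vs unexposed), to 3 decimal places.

The missing cell is in the unexposed row: 402 − 188 = 214.
So a = 2467, b = 360, c = 214, d = 188.
OR = (a·d)/(b·c) = (2467 × 188) / (360 × 214) = 463796 / 77040 = 6.02020

6.020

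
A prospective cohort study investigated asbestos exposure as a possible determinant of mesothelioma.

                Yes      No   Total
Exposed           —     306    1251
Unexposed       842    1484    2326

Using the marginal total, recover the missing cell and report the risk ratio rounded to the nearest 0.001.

The missing cell is in the exposed row: 1251 − 306 = 945.
So a = 945, b = 306, c = 842, d = 1484.
RR = [a/(a+b)] / [c/(c+d)] = (945/1251) / (842/2326) = 0.75540/0.36199 = 2.08676

2.087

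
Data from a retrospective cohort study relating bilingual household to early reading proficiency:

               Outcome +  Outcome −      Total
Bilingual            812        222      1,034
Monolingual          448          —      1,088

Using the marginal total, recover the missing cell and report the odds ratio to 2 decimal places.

The missing cell is in the unexposed row: 1088 − 448 = 640.
So a = 812, b = 222, c = 448, d = 640.
OR = (a·d)/(b·c) = (812 × 640) / (222 × 448) = 519680 / 99456 = 5.22523

5.23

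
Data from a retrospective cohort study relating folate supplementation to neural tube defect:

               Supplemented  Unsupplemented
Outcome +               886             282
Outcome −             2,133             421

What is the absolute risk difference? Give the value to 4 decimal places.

-0.1077

Reading the table with exposure as columns: a = 886 (Supplemented, case), b = 2133 (Supplemented, non-case), c = 282 (Unsupplemented, case), d = 421.
Risk in exposed = 886/3019 = 0.293475; risk in unexposed = 282/703 = 0.401138.
Risk difference = 0.293475 − 0.401138 = -0.107663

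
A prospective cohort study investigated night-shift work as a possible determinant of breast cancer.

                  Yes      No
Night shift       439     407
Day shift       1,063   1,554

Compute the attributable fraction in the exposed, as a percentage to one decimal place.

Cells: a = 439, b = 407, c = 1063, d = 1554.
Risk in exposed = 439/846 = 0.51891; risk in unexposed = 1063/2617 = 0.40619.
RR = 0.51891/0.40619 = 1.27751
AR% = (RR − 1)/RR × 100 = (1.27751 − 1)/1.27751 × 100 = 21.7228%

21.7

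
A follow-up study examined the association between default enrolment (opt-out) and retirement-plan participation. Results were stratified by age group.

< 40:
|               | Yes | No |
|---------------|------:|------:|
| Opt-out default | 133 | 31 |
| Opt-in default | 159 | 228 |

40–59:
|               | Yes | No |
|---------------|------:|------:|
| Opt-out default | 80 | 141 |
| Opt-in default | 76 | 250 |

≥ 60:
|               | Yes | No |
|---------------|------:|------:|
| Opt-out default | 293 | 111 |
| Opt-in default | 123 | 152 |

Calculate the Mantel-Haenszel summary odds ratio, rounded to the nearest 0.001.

OR_MH = Σ(aᵢdᵢ/nᵢ) / Σ(bᵢcᵢ/nᵢ), where nᵢ is the stratum total.
Stratum 1 (< 40): n = 551; a·d/n = 133·228/551 = 55.0345; b·c/n = 31·159/551 = 8.9456
Stratum 2 (40–59): n = 547; a·d/n = 80·250/547 = 36.5631; b·c/n = 141·76/547 = 19.5905
Stratum 3 (≥ 60): n = 679; a·d/n = 293·152/679 = 65.5906; b·c/n = 111·123/679 = 20.1075
OR_MH = (55.0345 + 36.5631 + 65.5906) / (8.9456 + 19.5905 + 20.1075) = 157.1881 / 48.6436 = 3.23143

3.231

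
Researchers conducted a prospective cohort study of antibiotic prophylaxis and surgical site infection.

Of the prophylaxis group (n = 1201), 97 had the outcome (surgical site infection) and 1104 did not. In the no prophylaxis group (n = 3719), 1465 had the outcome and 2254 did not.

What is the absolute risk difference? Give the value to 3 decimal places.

From the description: a = 97, b = 1104, c = 1465, d = 2254.
Risk in exposed = 97/1201 = 0.080766; risk in unexposed = 1465/3719 = 0.393923.
Risk difference = 0.080766 − 0.393923 = -0.313157

-0.313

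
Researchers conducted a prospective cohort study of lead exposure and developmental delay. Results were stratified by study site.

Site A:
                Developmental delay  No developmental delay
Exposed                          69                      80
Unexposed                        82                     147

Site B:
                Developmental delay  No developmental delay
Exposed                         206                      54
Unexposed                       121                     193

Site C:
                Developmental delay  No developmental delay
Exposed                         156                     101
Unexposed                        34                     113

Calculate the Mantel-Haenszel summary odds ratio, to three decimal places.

OR_MH = Σ(aᵢdᵢ/nᵢ) / Σ(bᵢcᵢ/nᵢ), where nᵢ is the stratum total.
Stratum 1 (Site A): n = 378; a·d/n = 69·147/378 = 26.8333; b·c/n = 80·82/378 = 17.3545
Stratum 2 (Site B): n = 574; a·d/n = 206·193/574 = 69.2648; b·c/n = 54·121/574 = 11.3833
Stratum 3 (Site C): n = 404; a·d/n = 156·113/404 = 43.6337; b·c/n = 101·34/404 = 8.5000
OR_MH = (26.8333 + 69.2648 + 43.6337) / (17.3545 + 11.3833 + 8.5000) = 139.7318 / 37.2378 = 3.75242

3.752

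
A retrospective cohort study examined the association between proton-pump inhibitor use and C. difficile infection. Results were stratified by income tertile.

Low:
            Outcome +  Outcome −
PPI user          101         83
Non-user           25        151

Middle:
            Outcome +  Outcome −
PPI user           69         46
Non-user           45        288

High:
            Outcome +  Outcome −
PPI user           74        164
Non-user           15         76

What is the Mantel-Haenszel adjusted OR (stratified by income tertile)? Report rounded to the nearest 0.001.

5.812

OR_MH = Σ(aᵢdᵢ/nᵢ) / Σ(bᵢcᵢ/nᵢ), where nᵢ is the stratum total.
Stratum 1 (Low): n = 360; a·d/n = 101·151/360 = 42.3639; b·c/n = 83·25/360 = 5.7639
Stratum 2 (Middle): n = 448; a·d/n = 69·288/448 = 44.3571; b·c/n = 46·45/448 = 4.6205
Stratum 3 (High): n = 329; a·d/n = 74·76/329 = 17.0942; b·c/n = 164·15/329 = 7.4772
OR_MH = (42.3639 + 44.3571 + 17.0942) / (5.7639 + 4.6205 + 7.4772) = 103.8153 / 17.8616 = 5.81219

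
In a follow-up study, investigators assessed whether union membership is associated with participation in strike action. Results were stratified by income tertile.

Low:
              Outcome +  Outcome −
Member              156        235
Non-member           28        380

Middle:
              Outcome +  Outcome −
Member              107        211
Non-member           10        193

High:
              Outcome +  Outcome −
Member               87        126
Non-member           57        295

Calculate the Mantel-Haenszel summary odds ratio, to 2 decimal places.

6.37

OR_MH = Σ(aᵢdᵢ/nᵢ) / Σ(bᵢcᵢ/nᵢ), where nᵢ is the stratum total.
Stratum 1 (Low): n = 799; a·d/n = 156·380/799 = 74.1927; b·c/n = 235·28/799 = 8.2353
Stratum 2 (Middle): n = 521; a·d/n = 107·193/521 = 39.6372; b·c/n = 211·10/521 = 4.0499
Stratum 3 (High): n = 565; a·d/n = 87·295/565 = 45.4248; b·c/n = 126·57/565 = 12.7115
OR_MH = (74.1927 + 39.6372 + 45.4248) / (8.2353 + 4.0499 + 12.7115) = 159.2548 / 24.9967 = 6.37103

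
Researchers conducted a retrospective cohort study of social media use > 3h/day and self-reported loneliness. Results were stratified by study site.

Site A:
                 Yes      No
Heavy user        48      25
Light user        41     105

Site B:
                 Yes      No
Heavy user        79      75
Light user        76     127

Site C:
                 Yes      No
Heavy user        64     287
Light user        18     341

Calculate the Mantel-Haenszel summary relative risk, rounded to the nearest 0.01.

RR_MH = Σ(aᵢ·n₀ᵢ/nᵢ) / Σ(cᵢ·n₁ᵢ/nᵢ), with n₁ᵢ = aᵢ+bᵢ (exposed), n₀ᵢ = cᵢ+dᵢ (unexposed), nᵢ = n₁ᵢ+n₀ᵢ.
Stratum 1 (Site A): n₁ = 73, n₀ = 146, n = 219; a·n₀/n = 48·146/219 = 32.0000; c·n₁/n = 41·73/219 = 13.6667
Stratum 2 (Site B): n₁ = 154, n₀ = 203, n = 357; a·n₀/n = 79·203/357 = 44.9216; c·n₁/n = 76·154/357 = 32.7843
Stratum 3 (Site C): n₁ = 351, n₀ = 359, n = 710; a·n₀/n = 64·359/710 = 32.3606; c·n₁/n = 18·351/710 = 8.8986
RR_MH = (32.0000 + 44.9216 + 32.3606) / (13.6667 + 32.7843 + 8.8986) = 109.2821 / 55.3496 = 1.97440

1.97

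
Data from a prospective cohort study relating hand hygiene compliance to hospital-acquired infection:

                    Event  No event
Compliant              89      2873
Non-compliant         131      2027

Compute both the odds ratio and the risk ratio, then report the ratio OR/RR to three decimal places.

0.968

Cells: a = 89, b = 2873, c = 131, d = 2027.
OR = (89·2027)/(2873·131) = 180403/376363 = 0.47933
Risk in exposed = 89/2962 = 0.03005; risk in unexposed = 131/2158 = 0.06070; RR = 0.49498
OR/RR = 0.47933 / 0.49498 = 0.96839
The outcome is rare in both groups, so OR ≈ RR (ratio near 1).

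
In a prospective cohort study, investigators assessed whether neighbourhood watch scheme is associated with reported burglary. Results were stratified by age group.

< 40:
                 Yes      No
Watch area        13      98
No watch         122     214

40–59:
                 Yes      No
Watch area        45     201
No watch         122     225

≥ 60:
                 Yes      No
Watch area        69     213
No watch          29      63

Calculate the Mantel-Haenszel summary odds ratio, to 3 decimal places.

0.413

OR_MH = Σ(aᵢdᵢ/nᵢ) / Σ(bᵢcᵢ/nᵢ), where nᵢ is the stratum total.
Stratum 1 (< 40): n = 447; a·d/n = 13·214/447 = 6.2237; b·c/n = 98·122/447 = 26.7472
Stratum 2 (40–59): n = 593; a·d/n = 45·225/593 = 17.0742; b·c/n = 201·122/593 = 41.3524
Stratum 3 (≥ 60): n = 374; a·d/n = 69·63/374 = 11.6230; b·c/n = 213·29/374 = 16.5160
OR_MH = (6.2237 + 17.0742 + 11.6230) / (26.7472 + 41.3524 + 16.5160) = 34.9209 / 84.6157 = 0.41270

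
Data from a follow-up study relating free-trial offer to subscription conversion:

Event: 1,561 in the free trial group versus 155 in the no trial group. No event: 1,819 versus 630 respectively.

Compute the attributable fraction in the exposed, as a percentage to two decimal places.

From the description: a = 1561, b = 1819, c = 155, d = 630.
Risk in exposed = 1561/3380 = 0.46183; risk in unexposed = 155/785 = 0.19745.
RR = 0.46183/0.19745 = 2.33897
AR% = (RR − 1)/RR × 100 = (2.33897 − 1)/2.33897 × 100 = 57.2461%

57.25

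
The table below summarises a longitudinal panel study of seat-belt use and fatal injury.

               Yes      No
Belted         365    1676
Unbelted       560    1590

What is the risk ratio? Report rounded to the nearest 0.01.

Cells: a = 365, b = 1676, c = 560, d = 1590.
Risk in exposed = 365/2041 = 0.17883; risk in unexposed = 560/2150 = 0.26047.
RR = 0.17883 / 0.26047 = 0.68659
The risk is 31% lower among the exposed than among the unexposed.

0.69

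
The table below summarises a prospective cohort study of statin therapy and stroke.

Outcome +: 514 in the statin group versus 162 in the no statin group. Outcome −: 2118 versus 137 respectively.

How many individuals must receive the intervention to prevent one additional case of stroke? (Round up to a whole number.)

Risk in treated group = 514/2632 = 0.19529; risk in control = 162/299 = 0.54181.
Absolute risk reduction = 0.54181 − 0.19529 = 0.34652
NNT = 1 / ARR = 1 / 0.34652 = 2.886 → round up → 3

3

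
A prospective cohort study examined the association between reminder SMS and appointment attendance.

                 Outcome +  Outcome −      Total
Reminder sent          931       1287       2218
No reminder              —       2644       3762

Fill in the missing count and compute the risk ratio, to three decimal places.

The missing cell is in the unexposed row: 3762 − 2644 = 1118.
So a = 931, b = 1287, c = 1118, d = 2644.
RR = [a/(a+b)] / [c/(c+d)] = (931/2218) / (1118/3762) = 0.41975/0.29718 = 1.41242

1.412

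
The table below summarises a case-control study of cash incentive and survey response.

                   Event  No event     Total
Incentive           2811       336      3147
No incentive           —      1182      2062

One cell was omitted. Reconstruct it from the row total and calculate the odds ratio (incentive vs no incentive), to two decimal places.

The missing cell is in the unexposed row: 2062 − 1182 = 880.
So a = 2811, b = 336, c = 880, d = 1182.
OR = (a·d)/(b·c) = (2811 × 1182) / (336 × 880) = 3322602 / 295680 = 11.23716

11.24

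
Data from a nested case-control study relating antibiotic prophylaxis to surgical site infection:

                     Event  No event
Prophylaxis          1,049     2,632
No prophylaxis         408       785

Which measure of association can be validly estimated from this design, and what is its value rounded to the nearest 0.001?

0.767

Cells: a = 1049, b = 2632, c = 408, d = 785.
This is a nested case-control study: participants were sampled on outcome status, so risks in the source population cannot be estimated directly — relative risk is not valid here. The odds ratio is the appropriate measure.
OR = (a·d)/(b·c) = (1049 × 785) / (2632 × 408) = 823465 / 1073856 = 0.76683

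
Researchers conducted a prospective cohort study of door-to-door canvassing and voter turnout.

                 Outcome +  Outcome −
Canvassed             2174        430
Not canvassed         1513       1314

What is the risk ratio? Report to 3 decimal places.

1.560

Cells: a = 2174, b = 430, c = 1513, d = 1314.
Risk in exposed = 2174/2604 = 0.83487; risk in unexposed = 1513/2827 = 0.53520.
RR = 0.83487 / 0.53520 = 1.55993
The risk among the exposed is 1.56 times that among the unexposed.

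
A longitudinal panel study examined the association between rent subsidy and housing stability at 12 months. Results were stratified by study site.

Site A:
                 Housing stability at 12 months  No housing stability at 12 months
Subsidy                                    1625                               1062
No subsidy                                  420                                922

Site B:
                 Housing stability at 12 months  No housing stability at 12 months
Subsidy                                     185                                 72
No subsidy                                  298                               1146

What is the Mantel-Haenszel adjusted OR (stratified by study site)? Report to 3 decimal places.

4.026

OR_MH = Σ(aᵢdᵢ/nᵢ) / Σ(bᵢcᵢ/nᵢ), where nᵢ is the stratum total.
Stratum 1 (Site A): n = 4029; a·d/n = 1625·922/4029 = 371.8665; b·c/n = 1062·420/4029 = 110.7074
Stratum 2 (Site B): n = 1701; a·d/n = 185·1146/1701 = 124.6384; b·c/n = 72·298/1701 = 12.6138
OR_MH = (371.8665 + 124.6384) / (110.7074 + 12.6138) = 496.5049 / 123.3211 = 4.02611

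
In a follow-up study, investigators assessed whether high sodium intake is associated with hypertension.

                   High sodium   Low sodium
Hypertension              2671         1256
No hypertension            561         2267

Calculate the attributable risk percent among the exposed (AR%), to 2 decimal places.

56.86

Reading the table with exposure as columns: a = 2671 (High sodium, case), b = 561 (High sodium, non-case), c = 1256 (Low sodium, case), d = 2267.
Risk in exposed = 2671/3232 = 0.82642; risk in unexposed = 1256/3523 = 0.35651.
RR = 0.82642/0.35651 = 2.31806
AR% = (RR − 1)/RR × 100 = (2.31806 − 1)/2.31806 × 100 = 56.8606%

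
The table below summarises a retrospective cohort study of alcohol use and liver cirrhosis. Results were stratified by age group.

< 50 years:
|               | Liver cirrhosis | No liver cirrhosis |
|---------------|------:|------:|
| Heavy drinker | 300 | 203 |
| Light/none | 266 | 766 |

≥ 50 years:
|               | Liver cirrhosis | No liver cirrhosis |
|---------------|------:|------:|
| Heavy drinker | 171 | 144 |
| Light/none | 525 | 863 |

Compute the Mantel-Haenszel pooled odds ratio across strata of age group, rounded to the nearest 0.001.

OR_MH = Σ(aᵢdᵢ/nᵢ) / Σ(bᵢcᵢ/nᵢ), where nᵢ is the stratum total.
Stratum 1 (< 50 years): n = 1535; a·d/n = 300·766/1535 = 149.7068; b·c/n = 203·266/1535 = 35.1779
Stratum 2 (≥ 50 years): n = 1703; a·d/n = 171·863/1703 = 86.6547; b·c/n = 144·525/1703 = 44.3922
OR_MH = (149.7068 + 86.6547) / (35.1779 + 44.3922) = 236.3616 / 79.5701 = 2.97048

2.970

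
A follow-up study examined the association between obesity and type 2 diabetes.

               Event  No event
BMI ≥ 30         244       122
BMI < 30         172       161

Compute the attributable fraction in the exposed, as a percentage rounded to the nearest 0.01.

22.52

Cells: a = 244, b = 122, c = 172, d = 161.
Risk in exposed = 244/366 = 0.66667; risk in unexposed = 172/333 = 0.51652.
RR = 0.66667/0.51652 = 1.29070
AR% = (RR − 1)/RR × 100 = (1.29070 − 1)/1.29070 × 100 = 22.5225%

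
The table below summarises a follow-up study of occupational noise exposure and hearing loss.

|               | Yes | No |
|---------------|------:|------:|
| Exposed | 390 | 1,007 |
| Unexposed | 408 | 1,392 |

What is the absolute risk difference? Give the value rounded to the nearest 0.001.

0.053

Cells: a = 390, b = 1007, c = 408, d = 1392.
Risk in exposed = 390/1397 = 0.279170; risk in unexposed = 408/1800 = 0.226667.
Risk difference = 0.279170 − 0.226667 = 0.052503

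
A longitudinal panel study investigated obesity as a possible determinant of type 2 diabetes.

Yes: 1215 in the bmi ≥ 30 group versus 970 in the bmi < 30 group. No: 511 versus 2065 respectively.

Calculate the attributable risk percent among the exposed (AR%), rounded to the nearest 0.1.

From the description: a = 1215, b = 511, c = 970, d = 2065.
Risk in exposed = 1215/1726 = 0.70394; risk in unexposed = 970/3035 = 0.31960.
RR = 0.70394/0.31960 = 2.20253
AR% = (RR − 1)/RR × 100 = (2.20253 − 1)/2.20253 × 100 = 54.5977%

54.6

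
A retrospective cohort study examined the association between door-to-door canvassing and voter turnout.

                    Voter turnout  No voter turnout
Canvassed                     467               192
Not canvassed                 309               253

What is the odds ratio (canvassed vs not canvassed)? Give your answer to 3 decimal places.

Cells: a = 467, b = 192, c = 309, d = 253.
OR = (a·d)/(b·c) = (467 × 253) / (192 × 309) = 118151 / 59328 = 1.99149
The odds of voter turnout are about 1.99 times as high in the canvassed group.

1.991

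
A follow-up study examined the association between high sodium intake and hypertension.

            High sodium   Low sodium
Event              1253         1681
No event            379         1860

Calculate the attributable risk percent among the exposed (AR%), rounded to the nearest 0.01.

38.17

Reading the table with exposure as columns: a = 1253 (High sodium, case), b = 379 (High sodium, non-case), c = 1681 (Low sodium, case), d = 1860.
Risk in exposed = 1253/1632 = 0.76777; risk in unexposed = 1681/3541 = 0.47472.
RR = 0.76777/0.47472 = 1.61729
AR% = (RR − 1)/RR × 100 = (1.61729 − 1)/1.61729 × 100 = 38.1683%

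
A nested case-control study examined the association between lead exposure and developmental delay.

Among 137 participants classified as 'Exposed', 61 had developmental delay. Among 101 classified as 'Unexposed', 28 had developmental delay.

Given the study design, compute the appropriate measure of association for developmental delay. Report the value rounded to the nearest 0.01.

From the description: a = 61, b = 76, c = 28, d = 73.
This is a nested case-control study: participants were sampled on outcome status, so risks in the source population cannot be estimated directly — relative risk is not valid here. The odds ratio is the appropriate measure.
OR = (a·d)/(b·c) = (61 × 73) / (76 × 28) = 4453 / 2128 = 2.09258

2.09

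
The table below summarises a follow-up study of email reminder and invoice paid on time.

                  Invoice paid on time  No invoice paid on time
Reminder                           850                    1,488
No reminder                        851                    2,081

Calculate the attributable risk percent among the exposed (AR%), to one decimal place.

20.2

Cells: a = 850, b = 1488, c = 851, d = 2081.
Risk in exposed = 850/2338 = 0.36356; risk in unexposed = 851/2932 = 0.29025.
RR = 0.36356/0.29025 = 1.25259
AR% = (RR − 1)/RR × 100 = (1.25259 − 1)/1.25259 × 100 = 20.1654%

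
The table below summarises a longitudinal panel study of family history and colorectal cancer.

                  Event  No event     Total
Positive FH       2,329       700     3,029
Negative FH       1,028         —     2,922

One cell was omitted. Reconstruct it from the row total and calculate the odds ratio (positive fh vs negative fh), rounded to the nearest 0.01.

The missing cell is in the unexposed row: 2922 − 1028 = 1894.
So a = 2329, b = 700, c = 1028, d = 1894.
OR = (a·d)/(b·c) = (2329 × 1894) / (700 × 1028) = 4411126 / 719600 = 6.12997

6.13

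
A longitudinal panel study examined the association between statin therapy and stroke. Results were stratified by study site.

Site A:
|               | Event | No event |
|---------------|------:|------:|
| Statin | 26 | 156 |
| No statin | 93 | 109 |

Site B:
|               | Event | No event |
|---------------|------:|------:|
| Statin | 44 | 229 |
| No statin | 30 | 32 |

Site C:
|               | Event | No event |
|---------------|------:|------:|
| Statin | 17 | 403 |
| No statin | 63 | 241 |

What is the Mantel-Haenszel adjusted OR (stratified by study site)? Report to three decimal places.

0.185

OR_MH = Σ(aᵢdᵢ/nᵢ) / Σ(bᵢcᵢ/nᵢ), where nᵢ is the stratum total.
Stratum 1 (Site A): n = 384; a·d/n = 26·109/384 = 7.3802; b·c/n = 156·93/384 = 37.7812
Stratum 2 (Site B): n = 335; a·d/n = 44·32/335 = 4.2030; b·c/n = 229·30/335 = 20.5075
Stratum 3 (Site C): n = 724; a·d/n = 17·241/724 = 5.6588; b·c/n = 403·63/724 = 35.0677
OR_MH = (7.3802 + 4.2030 + 5.6588) / (37.7812 + 20.5075 + 35.0677) = 17.2420 / 93.3564 = 0.18469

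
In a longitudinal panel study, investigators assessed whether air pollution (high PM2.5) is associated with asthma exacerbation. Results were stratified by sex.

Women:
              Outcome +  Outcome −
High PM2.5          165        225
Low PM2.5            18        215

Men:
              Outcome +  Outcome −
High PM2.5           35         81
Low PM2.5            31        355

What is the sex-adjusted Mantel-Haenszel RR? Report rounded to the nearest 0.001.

4.808

RR_MH = Σ(aᵢ·n₀ᵢ/nᵢ) / Σ(cᵢ·n₁ᵢ/nᵢ), with n₁ᵢ = aᵢ+bᵢ (exposed), n₀ᵢ = cᵢ+dᵢ (unexposed), nᵢ = n₁ᵢ+n₀ᵢ.
Stratum 1 (Women): n₁ = 390, n₀ = 233, n = 623; a·n₀/n = 165·233/623 = 61.7095; c·n₁/n = 18·390/623 = 11.2681
Stratum 2 (Men): n₁ = 116, n₀ = 386, n = 502; a·n₀/n = 35·386/502 = 26.9124; c·n₁/n = 31·116/502 = 7.1633
RR_MH = (61.7095 + 26.9124) / (11.2681 + 7.1633) = 88.6218 / 18.4314 = 4.80820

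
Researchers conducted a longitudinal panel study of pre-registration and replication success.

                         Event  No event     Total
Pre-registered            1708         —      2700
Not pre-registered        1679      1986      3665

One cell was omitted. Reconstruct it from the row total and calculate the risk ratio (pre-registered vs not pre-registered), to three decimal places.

1.381

The missing cell is in the exposed row: 2700 − 1708 = 992.
So a = 1708, b = 992, c = 1679, d = 1986.
RR = [a/(a+b)] / [c/(c+d)] = (1708/2700) / (1679/3665) = 0.63259/0.45812 = 1.38085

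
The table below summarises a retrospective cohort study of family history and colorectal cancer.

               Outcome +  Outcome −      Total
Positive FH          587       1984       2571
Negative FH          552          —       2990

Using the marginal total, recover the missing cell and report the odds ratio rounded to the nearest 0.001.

The missing cell is in the unexposed row: 2990 − 552 = 2438.
So a = 587, b = 1984, c = 552, d = 2438.
OR = (a·d)/(b·c) = (587 × 2438) / (1984 × 552) = 1431106 / 1095168 = 1.30675

1.307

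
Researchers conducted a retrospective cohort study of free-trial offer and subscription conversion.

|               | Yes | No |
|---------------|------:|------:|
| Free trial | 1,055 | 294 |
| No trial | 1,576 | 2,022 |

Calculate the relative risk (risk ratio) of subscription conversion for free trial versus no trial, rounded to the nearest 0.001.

1.785

Cells: a = 1055, b = 294, c = 1576, d = 2022.
Risk in exposed = 1055/1349 = 0.78206; risk in unexposed = 1576/3598 = 0.43802.
RR = 0.78206 / 0.43802 = 1.78544
The risk among the exposed is 1.79 times that among the unexposed.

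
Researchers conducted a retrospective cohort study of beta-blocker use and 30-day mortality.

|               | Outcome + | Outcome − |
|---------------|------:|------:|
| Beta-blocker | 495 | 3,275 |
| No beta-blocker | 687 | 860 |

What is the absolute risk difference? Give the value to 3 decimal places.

Cells: a = 495, b = 3275, c = 687, d = 860.
Risk in exposed = 495/3770 = 0.131300; risk in unexposed = 687/1547 = 0.444085.
Risk difference = 0.131300 − 0.444085 = -0.312786

-0.313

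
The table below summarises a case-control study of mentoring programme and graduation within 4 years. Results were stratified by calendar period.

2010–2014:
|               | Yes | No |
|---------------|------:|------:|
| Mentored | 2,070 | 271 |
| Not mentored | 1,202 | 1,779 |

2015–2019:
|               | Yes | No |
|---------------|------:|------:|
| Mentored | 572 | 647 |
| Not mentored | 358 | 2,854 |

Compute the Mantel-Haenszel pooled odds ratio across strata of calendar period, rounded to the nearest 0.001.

OR_MH = Σ(aᵢdᵢ/nᵢ) / Σ(bᵢcᵢ/nᵢ), where nᵢ is the stratum total.
Stratum 1 (2010–2014): n = 5322; a·d/n = 2070·1779/5322 = 691.9448; b·c/n = 271·1202/5322 = 61.2067
Stratum 2 (2015–2019): n = 4431; a·d/n = 572·2854/4431 = 368.4243; b·c/n = 647·358/4431 = 52.2740
OR_MH = (691.9448 + 368.4243) / (61.2067 + 52.2740) = 1060.3690 / 113.4807 = 9.34405

9.344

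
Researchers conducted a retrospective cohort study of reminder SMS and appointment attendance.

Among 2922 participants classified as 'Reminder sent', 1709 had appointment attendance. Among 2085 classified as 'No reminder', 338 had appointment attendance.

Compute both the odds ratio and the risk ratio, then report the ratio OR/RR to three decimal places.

From the description: a = 1709, b = 1213, c = 338, d = 1747.
OR = (1709·1747)/(1213·338) = 2985623/409994 = 7.28211
Risk in exposed = 1709/2922 = 0.58487; risk in unexposed = 338/2085 = 0.16211; RR = 3.60787
OR/RR = 7.28211 / 3.60787 = 2.01840
The outcome is not rare, so the OR lies further from 1 than the RR.

2.018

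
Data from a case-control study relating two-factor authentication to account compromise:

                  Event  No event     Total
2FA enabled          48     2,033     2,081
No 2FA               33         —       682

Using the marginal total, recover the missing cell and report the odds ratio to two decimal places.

The missing cell is in the unexposed row: 682 − 33 = 649.
So a = 48, b = 2033, c = 33, d = 649.
OR = (a·d)/(b·c) = (48 × 649) / (2033 × 33) = 31152 / 67089 = 0.46434

0.46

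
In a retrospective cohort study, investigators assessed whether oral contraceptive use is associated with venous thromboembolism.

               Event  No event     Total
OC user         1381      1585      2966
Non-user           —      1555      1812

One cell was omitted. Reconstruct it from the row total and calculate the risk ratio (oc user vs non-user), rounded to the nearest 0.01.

3.28

The missing cell is in the unexposed row: 1812 − 1555 = 257.
So a = 1381, b = 1585, c = 257, d = 1555.
RR = [a/(a+b)] / [c/(c+d)] = (1381/2966) / (257/1812) = 0.46561/0.14183 = 3.28282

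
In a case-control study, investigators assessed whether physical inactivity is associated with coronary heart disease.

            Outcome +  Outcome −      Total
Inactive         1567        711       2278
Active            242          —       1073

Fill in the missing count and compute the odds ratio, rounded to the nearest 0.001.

The missing cell is in the unexposed row: 1073 − 242 = 831.
So a = 1567, b = 711, c = 242, d = 831.
OR = (a·d)/(b·c) = (1567 × 831) / (711 × 242) = 1302177 / 172062 = 7.56807

7.568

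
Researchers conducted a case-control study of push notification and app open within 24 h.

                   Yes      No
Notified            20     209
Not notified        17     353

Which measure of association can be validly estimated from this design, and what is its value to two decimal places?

1.99

Cells: a = 20, b = 209, c = 17, d = 353.
This is a case-control study: participants were sampled on outcome status, so risks in the source population cannot be estimated directly — relative risk is not valid here. The odds ratio is the appropriate measure.
OR = (a·d)/(b·c) = (20 × 353) / (209 × 17) = 7060 / 3553 = 1.98705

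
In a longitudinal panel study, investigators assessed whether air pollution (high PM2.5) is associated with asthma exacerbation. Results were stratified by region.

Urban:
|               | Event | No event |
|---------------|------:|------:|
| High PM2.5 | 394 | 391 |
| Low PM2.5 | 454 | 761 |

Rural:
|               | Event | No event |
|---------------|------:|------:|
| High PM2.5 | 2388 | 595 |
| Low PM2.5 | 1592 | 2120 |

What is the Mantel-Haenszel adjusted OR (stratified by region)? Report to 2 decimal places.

OR_MH = Σ(aᵢdᵢ/nᵢ) / Σ(bᵢcᵢ/nᵢ), where nᵢ is the stratum total.
Stratum 1 (Urban): n = 2000; a·d/n = 394·761/2000 = 149.9170; b·c/n = 391·454/2000 = 88.7570
Stratum 2 (Rural): n = 6695; a·d/n = 2388·2120/6695 = 756.1703; b·c/n = 595·1592/6695 = 141.4847
OR_MH = (149.9170 + 756.1703) / (88.7570 + 141.4847) = 906.0873 / 230.2417 = 3.93537

3.94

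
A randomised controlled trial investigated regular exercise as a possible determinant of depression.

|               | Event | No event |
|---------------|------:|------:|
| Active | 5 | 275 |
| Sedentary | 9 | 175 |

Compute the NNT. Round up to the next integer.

33

Risk in treated group = 5/280 = 0.01786; risk in control = 9/184 = 0.04891.
Absolute risk reduction = 0.04891 − 0.01786 = 0.03106
NNT = 1 / ARR = 1 / 0.03106 = 32.200 → round up → 33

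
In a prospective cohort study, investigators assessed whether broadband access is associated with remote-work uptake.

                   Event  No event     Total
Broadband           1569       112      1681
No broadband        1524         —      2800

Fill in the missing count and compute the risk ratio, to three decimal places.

The missing cell is in the unexposed row: 2800 − 1524 = 1276.
So a = 1569, b = 112, c = 1524, d = 1276.
RR = [a/(a+b)] / [c/(c+d)] = (1569/1681) / (1524/2800) = 0.93337/0.54429 = 1.71486

1.715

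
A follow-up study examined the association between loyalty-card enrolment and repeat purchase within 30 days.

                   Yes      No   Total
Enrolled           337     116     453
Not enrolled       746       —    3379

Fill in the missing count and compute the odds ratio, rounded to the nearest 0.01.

10.25

The missing cell is in the unexposed row: 3379 − 746 = 2633.
So a = 337, b = 116, c = 746, d = 2633.
OR = (a·d)/(b·c) = (337 × 2633) / (116 × 746) = 887321 / 86536 = 10.25378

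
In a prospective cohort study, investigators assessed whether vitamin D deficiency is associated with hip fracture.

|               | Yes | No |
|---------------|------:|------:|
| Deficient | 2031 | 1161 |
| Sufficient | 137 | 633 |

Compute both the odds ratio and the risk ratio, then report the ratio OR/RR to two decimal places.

2.26

Cells: a = 2031, b = 1161, c = 137, d = 633.
OR = (2031·633)/(1161·137) = 1285623/159057 = 8.08278
Risk in exposed = 2031/3192 = 0.63628; risk in unexposed = 137/770 = 0.17792; RR = 3.57616
OR/RR = 8.08278 / 3.57616 = 2.26018
The outcome is not rare, so the OR lies further from 1 than the RR.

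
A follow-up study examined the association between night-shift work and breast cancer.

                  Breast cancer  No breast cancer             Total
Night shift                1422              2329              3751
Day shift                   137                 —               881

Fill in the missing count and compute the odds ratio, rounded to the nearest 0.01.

3.32

The missing cell is in the unexposed row: 881 − 137 = 744.
So a = 1422, b = 2329, c = 137, d = 744.
OR = (a·d)/(b·c) = (1422 × 744) / (2329 × 137) = 1057968 / 319073 = 3.31576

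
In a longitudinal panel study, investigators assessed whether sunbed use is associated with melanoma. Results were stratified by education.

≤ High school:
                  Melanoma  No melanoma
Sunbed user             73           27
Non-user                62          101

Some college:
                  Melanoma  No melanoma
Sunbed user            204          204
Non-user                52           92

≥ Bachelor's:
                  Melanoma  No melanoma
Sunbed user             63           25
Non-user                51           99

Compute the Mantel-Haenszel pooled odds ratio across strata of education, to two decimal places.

2.85

OR_MH = Σ(aᵢdᵢ/nᵢ) / Σ(bᵢcᵢ/nᵢ), where nᵢ is the stratum total.
Stratum 1 (≤ High school): n = 263; a·d/n = 73·101/263 = 28.0342; b·c/n = 27·62/263 = 6.3650
Stratum 2 (Some college): n = 552; a·d/n = 204·92/552 = 34.0000; b·c/n = 204·52/552 = 19.2174
Stratum 3 (≥ Bachelor's): n = 238; a·d/n = 63·99/238 = 26.2059; b·c/n = 25·51/238 = 5.3571
OR_MH = (28.0342 + 34.0000 + 26.2059) / (6.3650 + 19.2174 + 5.3571) = 88.2401 / 30.9396 = 2.85202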